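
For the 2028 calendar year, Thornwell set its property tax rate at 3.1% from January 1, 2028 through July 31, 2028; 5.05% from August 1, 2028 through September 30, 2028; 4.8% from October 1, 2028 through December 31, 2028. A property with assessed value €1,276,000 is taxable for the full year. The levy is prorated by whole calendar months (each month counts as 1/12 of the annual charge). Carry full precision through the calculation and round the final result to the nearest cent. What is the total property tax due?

€49,126.00

January 1 – July 31, 2028: 7 months at 3.1% → €1,276,000 × 3.1% × 7/12 = €23,074.3333
August 1 – September 30, 2028: 2 months at 5.05% → €1,276,000 × 5.05% × 2/12 = €10,739.6667
October 1 – December 31, 2028: 3 months at 4.8% → €1,276,000 × 4.8% × 3/12 = €15,312.0000
Total = €49,126.0000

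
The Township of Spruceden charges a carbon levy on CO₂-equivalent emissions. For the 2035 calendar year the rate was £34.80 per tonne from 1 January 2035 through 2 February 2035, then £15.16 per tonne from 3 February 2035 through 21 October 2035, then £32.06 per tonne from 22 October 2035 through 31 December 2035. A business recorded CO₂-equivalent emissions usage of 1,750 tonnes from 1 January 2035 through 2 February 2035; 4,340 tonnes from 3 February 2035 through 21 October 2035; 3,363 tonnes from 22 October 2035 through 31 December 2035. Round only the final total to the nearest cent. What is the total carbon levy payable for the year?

1 January – 2 February 2035: 1,750 tonnes at £34.80/tonne → £60900.00
3 February – 21 October 2035: 4,340 tonnes at £15.16/tonne → £65794.40
22 October – 31 December 2035: 3,363 tonnes at £32.06/tonne → £107817.78

£234512.18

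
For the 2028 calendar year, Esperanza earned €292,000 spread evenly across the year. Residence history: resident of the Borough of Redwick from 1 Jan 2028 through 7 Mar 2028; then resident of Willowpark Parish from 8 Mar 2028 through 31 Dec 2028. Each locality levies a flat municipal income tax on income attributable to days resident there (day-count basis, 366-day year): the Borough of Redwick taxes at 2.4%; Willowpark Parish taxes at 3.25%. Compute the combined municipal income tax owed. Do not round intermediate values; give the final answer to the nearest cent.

The Borough of Redwick, 1 Jan – 7 Mar 2028: 67 days → €292,000 × 2.4% × 67/366 = €1,282.8852
Willowpark Parish, 8 Mar – 31 Dec 2028: 299 days → €292,000 × 3.25% × 299/366 = €7,752.7596
Total = €9,035.6448

€9,035.64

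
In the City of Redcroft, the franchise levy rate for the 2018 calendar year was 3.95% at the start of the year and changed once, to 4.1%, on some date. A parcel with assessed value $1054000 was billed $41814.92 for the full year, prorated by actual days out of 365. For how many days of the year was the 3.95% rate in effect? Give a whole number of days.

323 days

Let d = days at the first rate; then 365 − d days at the second rate.
$1054000 × [3.95%·d + 4.1%·(365−d)] / 365 = $41814.92
Solving gives d = 323, so the new rate took effect on November 20, 2018.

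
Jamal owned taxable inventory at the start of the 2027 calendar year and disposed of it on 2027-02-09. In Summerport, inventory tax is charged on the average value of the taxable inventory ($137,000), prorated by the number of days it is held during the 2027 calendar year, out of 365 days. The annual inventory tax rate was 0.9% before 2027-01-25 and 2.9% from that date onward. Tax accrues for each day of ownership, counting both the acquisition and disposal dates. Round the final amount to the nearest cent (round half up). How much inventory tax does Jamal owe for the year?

$255.23

2027-01-01 to 2027-01-24: 24 days at 0.9% → $137,000 × 0.9% × 24/365 = $81.0740
2027-01-25 to 2027-02-09: 16 days at 2.9% → $137,000 × 2.9% × 16/365 = $174.1589
Total = $255.2329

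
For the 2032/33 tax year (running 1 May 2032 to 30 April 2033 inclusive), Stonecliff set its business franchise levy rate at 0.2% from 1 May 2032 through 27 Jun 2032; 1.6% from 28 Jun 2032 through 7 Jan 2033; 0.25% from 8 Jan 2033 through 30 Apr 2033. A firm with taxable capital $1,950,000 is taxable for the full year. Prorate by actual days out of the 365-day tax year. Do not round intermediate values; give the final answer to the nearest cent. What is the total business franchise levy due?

1 May – 27 Jun 2032: 58 days at 0.2% → $1,950,000 × 0.2% × 58/365 = $619.7260
28 Jun 2032 – 7 Jan 2033: 194 days at 1.6% → $1,950,000 × 1.6% × 194/365 = $16,583.0137
8 Jan – 30 Apr 2033: 113 days at 0.25% → $1,950,000 × 0.25% × 113/365 = $1,509.2466
Total = $18,711.9863

$18,711.99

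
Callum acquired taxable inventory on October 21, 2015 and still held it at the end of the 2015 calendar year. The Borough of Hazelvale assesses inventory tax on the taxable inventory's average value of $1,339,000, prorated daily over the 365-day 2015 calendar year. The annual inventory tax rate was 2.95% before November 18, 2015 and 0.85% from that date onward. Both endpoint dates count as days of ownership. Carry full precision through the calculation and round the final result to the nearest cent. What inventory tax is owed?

October 21 – November 17, 2015: 28 days at 2.95% → $1,339,000 × 2.95% × 28/365 = $3,030.1753
November 18 – December 31, 2015: 44 days at 0.85% → $1,339,000 × 0.85% × 44/365 = $1,372.0164
Total = $4,402.1918

$4,402.19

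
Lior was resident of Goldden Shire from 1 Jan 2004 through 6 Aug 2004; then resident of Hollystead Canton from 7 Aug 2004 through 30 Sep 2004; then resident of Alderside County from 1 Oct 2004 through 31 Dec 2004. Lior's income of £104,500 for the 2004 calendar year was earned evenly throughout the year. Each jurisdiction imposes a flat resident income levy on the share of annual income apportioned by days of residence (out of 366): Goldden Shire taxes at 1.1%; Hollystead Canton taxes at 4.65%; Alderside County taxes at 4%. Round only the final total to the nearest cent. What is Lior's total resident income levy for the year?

£2,468.74

Goldden Shire, 1 Jan – 6 Aug 2004: 219 days → £104,500 × 1.1% × 219/366 = £687.8156
Hollystead Canton, 7 Aug – 30 Sep 2004: 55 days → £104,500 × 4.65% × 55/366 = £730.2152
Alderside County, 1 Oct – 31 Dec 2004: 92 days → £104,500 × 4% × 92/366 = £1,050.7104
Total = £2,468.7411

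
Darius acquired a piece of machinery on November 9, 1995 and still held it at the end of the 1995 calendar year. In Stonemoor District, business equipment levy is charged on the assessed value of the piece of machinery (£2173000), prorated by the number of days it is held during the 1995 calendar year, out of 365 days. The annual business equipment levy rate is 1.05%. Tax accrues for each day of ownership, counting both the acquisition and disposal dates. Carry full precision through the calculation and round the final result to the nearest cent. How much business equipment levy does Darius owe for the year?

£3313.08

Days held (November 9 – December 31, 1995): 53 out of 365
Tax = £2173000 × 1.05% × 53/365 = £3313.0808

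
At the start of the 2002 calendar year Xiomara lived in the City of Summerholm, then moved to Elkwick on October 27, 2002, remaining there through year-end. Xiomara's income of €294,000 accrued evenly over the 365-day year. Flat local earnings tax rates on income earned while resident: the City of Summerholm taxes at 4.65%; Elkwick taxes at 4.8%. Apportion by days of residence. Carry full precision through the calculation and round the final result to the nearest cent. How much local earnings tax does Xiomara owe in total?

The City of Summerholm, January 1 – October 26, 2002: 299 days → €294,000 × 4.65% × 299/365 = €11,198.9836
Elkwick, October 27 – December 31, 2002: 66 days → €294,000 × 4.8% × 66/365 = €2,551.7589
Total = €13,750.7425

€13,750.74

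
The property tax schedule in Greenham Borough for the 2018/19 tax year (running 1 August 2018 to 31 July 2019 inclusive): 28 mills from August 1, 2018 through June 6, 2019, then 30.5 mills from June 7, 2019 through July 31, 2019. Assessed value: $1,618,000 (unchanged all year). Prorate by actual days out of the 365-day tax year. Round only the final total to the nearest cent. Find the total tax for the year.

$45,913.52

August 1, 2018 – June 6, 2019: 310 days at 28 mills → $1,618,000 × 2.8% × 310/365 = $38,477.3699
June 7 – July 31, 2019: 55 days at 30.5 mills → $1,618,000 × 3.05% × 55/365 = $7,436.1507
Total = $45,913.5205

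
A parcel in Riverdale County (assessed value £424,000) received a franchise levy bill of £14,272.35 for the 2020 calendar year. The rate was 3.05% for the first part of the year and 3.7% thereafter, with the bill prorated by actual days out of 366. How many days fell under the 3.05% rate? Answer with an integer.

188 days

Let d = days at the first rate; then 366 − d days at the second rate.
£424,000 × [3.05%·d + 3.7%·(366−d)] / 366 = £14,272.35
Solving gives d = 188, so the new rate took effect on 7 July 2020.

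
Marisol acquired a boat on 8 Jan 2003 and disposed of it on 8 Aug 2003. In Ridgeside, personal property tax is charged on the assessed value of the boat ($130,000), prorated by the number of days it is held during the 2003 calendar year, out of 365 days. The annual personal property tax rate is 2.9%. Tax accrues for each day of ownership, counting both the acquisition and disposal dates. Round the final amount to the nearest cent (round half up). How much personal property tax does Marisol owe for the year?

Days held (8 Jan – 8 Aug 2003): 213 out of 365
Tax = $130,000 × 2.9% × 213/365 = $2,200.0274

$2,200.03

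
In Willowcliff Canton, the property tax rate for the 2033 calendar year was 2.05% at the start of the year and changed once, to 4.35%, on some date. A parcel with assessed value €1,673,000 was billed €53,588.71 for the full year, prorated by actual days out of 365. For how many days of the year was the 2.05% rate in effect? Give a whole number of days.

182 days

Let d = days at the first rate; then 365 − d days at the second rate.
€1,673,000 × [2.05%·d + 4.35%·(365−d)] / 365 = €53,588.71
Solving gives d = 182, so the new rate took effect on July 2, 2033.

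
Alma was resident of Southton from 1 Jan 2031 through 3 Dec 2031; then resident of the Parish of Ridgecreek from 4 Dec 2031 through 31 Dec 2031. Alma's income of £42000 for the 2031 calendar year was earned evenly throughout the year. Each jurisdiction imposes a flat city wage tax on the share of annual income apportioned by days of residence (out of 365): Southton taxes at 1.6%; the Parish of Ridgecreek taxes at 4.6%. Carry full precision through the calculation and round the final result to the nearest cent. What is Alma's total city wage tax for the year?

Southton, 1 Jan – 3 Dec 2031: 337 days → £42000 × 1.6% × 337/365 = £620.4493
The Parish of Ridgecreek, 4 Dec – 31 Dec 2031: 28 days → £42000 × 4.6% × 28/365 = £148.2082
Total = £768.6575

£768.66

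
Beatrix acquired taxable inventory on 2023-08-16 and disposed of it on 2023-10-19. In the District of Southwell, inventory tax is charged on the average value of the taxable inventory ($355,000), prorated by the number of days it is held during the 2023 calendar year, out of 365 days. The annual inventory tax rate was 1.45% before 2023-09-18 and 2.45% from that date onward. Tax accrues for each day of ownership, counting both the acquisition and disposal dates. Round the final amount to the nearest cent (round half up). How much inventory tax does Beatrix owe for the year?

2023-08-16 to 2023-09-17: 33 days at 1.45% → $355,000 × 1.45% × 33/365 = $465.3904
2023-09-18 to 2023-10-19: 32 days at 2.45% → $355,000 × 2.45% × 32/365 = $762.5205
Total = $1,227.9110

$1,227.91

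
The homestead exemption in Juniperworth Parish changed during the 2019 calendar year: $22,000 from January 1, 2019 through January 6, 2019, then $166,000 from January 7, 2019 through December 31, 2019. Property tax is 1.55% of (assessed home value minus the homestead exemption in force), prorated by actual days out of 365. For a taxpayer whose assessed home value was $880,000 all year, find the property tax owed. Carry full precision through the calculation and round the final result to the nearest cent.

$11,103.69

January 1 – January 6, 2019: 6 days, exemption $22,000 → ($880,000 − $22,000) × 1.55% × 6/365 = $218.6137
January 7 – December 31, 2019: 359 days, exemption $166,000 → ($880,000 − $166,000) × 1.55% × 359/365 = $10,885.0767
Total = $11,103.6904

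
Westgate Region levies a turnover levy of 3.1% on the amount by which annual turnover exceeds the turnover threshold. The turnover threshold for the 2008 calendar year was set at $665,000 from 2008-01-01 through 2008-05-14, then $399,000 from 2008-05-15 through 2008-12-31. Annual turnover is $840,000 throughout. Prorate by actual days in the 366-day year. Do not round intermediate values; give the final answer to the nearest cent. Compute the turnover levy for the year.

2008-01-01 to 2008-05-14: 135 days, exemption $665,000 → ($840,000 − $665,000) × 3.1% × 135/366 = $2,001.0246
2008-05-15 to 2008-12-31: 231 days, exemption $399,000 → ($840,000 − $399,000) × 3.1% × 231/366 = $8,628.4180
Total = $10,629.4426

$10,629.44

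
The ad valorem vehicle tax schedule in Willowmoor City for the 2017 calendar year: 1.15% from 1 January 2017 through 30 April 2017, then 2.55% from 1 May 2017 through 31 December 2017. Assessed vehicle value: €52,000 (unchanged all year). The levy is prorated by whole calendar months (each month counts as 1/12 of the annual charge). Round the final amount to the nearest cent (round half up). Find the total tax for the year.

1 January – 30 April 2017: 4 months at 1.15% → €52,000 × 1.15% × 4/12 = €199.3333
1 May – 31 December 2017: 8 months at 2.55% → €52,000 × 2.55% × 8/12 = €884.0000
Total = €1,083.3333

€1,083.33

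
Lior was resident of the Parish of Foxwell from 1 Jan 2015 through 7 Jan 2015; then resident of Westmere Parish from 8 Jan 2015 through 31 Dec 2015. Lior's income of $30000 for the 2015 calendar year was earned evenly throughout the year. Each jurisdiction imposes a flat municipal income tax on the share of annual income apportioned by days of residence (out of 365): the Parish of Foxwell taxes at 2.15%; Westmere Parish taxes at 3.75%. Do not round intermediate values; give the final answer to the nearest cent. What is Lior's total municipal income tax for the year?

The Parish of Foxwell, 1 Jan – 7 Jan 2015: 7 days → $30000 × 2.15% × 7/365 = $12.3699
Westmere Parish, 8 Jan – 31 Dec 2015: 358 days → $30000 × 3.75% × 358/365 = $1103.4247
Total = $1115.7945

$1115.79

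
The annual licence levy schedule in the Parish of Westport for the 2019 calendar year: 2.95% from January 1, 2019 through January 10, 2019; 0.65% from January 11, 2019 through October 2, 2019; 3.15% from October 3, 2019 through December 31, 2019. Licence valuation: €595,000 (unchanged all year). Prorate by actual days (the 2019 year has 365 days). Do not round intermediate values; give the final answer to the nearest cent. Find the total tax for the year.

€7,910.24

January 1 – January 10, 2019: 10 days at 2.95% → €595,000 × 2.95% × 10/365 = €480.8904
January 11 – October 2, 2019: 265 days at 0.65% → €595,000 × 0.65% × 265/365 = €2,807.9110
October 3 – December 31, 2019: 90 days at 3.15% → €595,000 × 3.15% × 90/365 = €4,621.4384
Total = €7,910.2397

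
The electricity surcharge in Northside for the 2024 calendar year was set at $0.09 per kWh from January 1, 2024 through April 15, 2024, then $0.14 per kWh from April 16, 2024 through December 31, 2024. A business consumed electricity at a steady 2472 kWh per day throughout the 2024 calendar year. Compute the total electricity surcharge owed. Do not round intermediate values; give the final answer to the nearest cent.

$113563.68

January 1 – April 15, 2024: 106 days × 2472 kWh/day = 262,032 kWh at $0.09/kWh → $23582.88
April 16 – December 31, 2024: 260 days × 2472 kWh/day = 642,720 kWh at $0.14/kWh → $89980.80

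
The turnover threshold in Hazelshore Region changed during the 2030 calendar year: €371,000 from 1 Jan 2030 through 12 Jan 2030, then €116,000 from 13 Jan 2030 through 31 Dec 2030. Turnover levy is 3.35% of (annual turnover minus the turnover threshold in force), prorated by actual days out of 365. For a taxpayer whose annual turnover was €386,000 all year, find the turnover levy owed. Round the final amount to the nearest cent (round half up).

1 Jan – 12 Jan 2030: 12 days, exemption €371,000 → (€386,000 − €371,000) × 3.35% × 12/365 = €16.5205
13 Jan – 31 Dec 2030: 353 days, exemption €116,000 → (€386,000 − €116,000) × 3.35% × 353/365 = €8,747.6301
Total = €8,764.1507

€8,764.15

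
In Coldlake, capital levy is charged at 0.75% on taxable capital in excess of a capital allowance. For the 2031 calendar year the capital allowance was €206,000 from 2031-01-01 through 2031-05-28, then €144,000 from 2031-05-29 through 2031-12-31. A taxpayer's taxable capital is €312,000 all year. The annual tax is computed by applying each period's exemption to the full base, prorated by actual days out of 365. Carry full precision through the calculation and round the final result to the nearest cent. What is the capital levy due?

2031-01-01 to 2031-05-28: 148 days, exemption €206,000 → (€312,000 − €206,000) × 0.75% × 148/365 = €322.3562
2031-05-29 to 2031-12-31: 217 days, exemption €144,000 → (€312,000 − €144,000) × 0.75% × 217/365 = €749.0959
Total = €1,071.4521

€1,071.45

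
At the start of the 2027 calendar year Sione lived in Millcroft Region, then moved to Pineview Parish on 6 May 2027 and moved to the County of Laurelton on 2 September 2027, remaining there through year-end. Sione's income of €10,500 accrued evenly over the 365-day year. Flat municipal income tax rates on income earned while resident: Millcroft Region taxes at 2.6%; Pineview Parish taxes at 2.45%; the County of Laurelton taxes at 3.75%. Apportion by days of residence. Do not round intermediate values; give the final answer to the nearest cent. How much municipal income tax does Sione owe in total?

€307.89

Millcroft Region, 1 January – 5 May 2027: 125 days → €10,500 × 2.6% × 125/365 = €93.4932
Pineview Parish, 6 May – 1 September 2027: 119 days → €10,500 × 2.45% × 119/365 = €83.8705
The County of Laurelton, 2 September – 31 December 2027: 121 days → €10,500 × 3.75% × 121/365 = €130.5308
Total = €307.8945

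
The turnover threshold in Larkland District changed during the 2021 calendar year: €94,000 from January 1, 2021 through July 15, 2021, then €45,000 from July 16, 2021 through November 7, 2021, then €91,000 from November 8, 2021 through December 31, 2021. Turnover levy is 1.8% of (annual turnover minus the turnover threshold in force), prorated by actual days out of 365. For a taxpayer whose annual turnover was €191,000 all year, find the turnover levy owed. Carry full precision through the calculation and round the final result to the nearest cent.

€2,031.88

January 1 – July 15, 2021: 196 days, exemption €94,000 → (€191,000 − €94,000) × 1.8% × 196/365 = €937.5781
July 16 – November 7, 2021: 115 days, exemption €45,000 → (€191,000 − €45,000) × 1.8% × 115/365 = €828.0000
November 8 – December 31, 2021: 54 days, exemption €91,000 → (€191,000 − €91,000) × 1.8% × 54/365 = €266.3014
Total = €2,031.8795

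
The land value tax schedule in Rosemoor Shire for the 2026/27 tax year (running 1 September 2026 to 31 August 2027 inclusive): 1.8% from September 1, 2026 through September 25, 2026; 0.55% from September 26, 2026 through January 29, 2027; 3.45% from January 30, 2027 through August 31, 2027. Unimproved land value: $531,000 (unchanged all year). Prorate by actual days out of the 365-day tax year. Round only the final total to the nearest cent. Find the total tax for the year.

$12,403.58

September 1 – September 25, 2026: 25 days at 1.8% → $531,000 × 1.8% × 25/365 = $654.6575
September 26, 2026 – January 29, 2027: 126 days at 0.55% → $531,000 × 0.55% × 126/365 = $1,008.1726
January 30 – August 31, 2027: 214 days at 3.45% → $531,000 × 3.45% × 214/365 = $10,740.7479
Total = $12,403.5781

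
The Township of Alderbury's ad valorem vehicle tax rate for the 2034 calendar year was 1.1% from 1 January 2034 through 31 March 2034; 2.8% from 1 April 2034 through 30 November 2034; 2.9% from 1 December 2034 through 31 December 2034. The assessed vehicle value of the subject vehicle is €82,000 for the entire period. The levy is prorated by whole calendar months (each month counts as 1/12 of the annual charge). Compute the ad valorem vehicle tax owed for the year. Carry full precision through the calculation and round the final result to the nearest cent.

€1,954.33

1 January – 31 March 2034: 3 months at 1.1% → €82,000 × 1.1% × 3/12 = €225.5000
1 April – 30 November 2034: 8 months at 2.8% → €82,000 × 2.8% × 8/12 = €1,530.6667
1 December – 31 December 2034: 1 month at 2.9% → €82,000 × 2.9% × 1/12 = €198.1667
Total = €1,954.3333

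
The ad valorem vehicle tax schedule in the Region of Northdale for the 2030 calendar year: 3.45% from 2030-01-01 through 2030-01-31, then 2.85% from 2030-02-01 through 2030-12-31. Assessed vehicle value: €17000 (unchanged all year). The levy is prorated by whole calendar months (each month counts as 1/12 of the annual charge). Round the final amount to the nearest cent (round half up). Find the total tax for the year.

€493.00

2030-01-01 to 2030-01-31: 1 month at 3.45% → €17000 × 3.45% × 1/12 = €48.8750
2030-02-01 to 2030-12-31: 11 months at 2.85% → €17000 × 2.85% × 11/12 = €444.1250
Total = €493.0000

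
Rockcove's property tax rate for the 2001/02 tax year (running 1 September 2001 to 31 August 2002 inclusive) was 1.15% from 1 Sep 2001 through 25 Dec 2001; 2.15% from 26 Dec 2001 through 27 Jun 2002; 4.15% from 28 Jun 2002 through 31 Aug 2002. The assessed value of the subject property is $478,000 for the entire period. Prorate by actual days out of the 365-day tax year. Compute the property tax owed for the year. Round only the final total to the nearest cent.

$10,460.34

1 Sep – 25 Dec 2001: 116 days at 1.15% → $478,000 × 1.15% × 116/365 = $1,746.9918
26 Dec 2001 – 27 Jun 2002: 184 days at 2.15% → $478,000 × 2.15% × 184/365 = $5,180.7342
28 Jun – 31 Aug 2002: 65 days at 4.15% → $478,000 × 4.15% × 65/365 = $3,532.6164
Total = $10,460.3425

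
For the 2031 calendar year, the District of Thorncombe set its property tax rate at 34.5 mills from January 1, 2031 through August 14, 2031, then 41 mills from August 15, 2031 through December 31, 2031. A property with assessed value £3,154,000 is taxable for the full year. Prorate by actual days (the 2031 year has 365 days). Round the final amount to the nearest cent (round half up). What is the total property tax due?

£116,620.23

January 1 – August 14, 2031: 226 days at 34.5 mills → £3,154,000 × 3.45% × 226/365 = £67,374.6247
August 15 – December 31, 2031: 139 days at 41 mills → £3,154,000 × 4.1% × 139/365 = £49,245.6055
Total = £116,620.2301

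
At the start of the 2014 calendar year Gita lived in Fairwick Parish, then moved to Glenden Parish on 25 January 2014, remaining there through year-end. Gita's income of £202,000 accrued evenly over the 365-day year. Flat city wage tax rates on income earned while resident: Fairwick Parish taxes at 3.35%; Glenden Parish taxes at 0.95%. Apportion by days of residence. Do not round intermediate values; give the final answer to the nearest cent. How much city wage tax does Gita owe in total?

Fairwick Parish, 1 January – 24 January 2014: 24 days → £202,000 × 3.35% × 24/365 = £444.9534
Glenden Parish, 25 January – 31 December 2014: 341 days → £202,000 × 0.95% × 341/365 = £1,792.8192
Total = £2,237.7726

£2,237.77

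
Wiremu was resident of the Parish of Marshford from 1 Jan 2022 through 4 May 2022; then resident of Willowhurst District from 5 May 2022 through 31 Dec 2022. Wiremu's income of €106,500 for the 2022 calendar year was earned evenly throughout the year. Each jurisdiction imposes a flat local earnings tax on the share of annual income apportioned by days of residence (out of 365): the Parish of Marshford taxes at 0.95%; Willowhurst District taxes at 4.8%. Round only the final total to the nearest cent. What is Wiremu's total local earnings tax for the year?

The Parish of Marshford, 1 Jan – 4 May 2022: 124 days → €106,500 × 0.95% × 124/365 = €343.7178
Willowhurst District, 5 May – 31 Dec 2022: 241 days → €106,500 × 4.8% × 241/365 = €3,375.3205
Total = €3,719.0384

€3,719.04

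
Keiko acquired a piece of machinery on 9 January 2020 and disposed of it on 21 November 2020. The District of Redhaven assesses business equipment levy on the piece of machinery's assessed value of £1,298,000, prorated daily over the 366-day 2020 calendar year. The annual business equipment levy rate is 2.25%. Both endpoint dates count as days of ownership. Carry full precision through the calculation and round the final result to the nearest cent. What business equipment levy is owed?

Days held (9 January – 21 November 2020): 318 out of 366
Tax = £1,298,000 × 2.25% × 318/366 = £25,374.8361

£25,374.84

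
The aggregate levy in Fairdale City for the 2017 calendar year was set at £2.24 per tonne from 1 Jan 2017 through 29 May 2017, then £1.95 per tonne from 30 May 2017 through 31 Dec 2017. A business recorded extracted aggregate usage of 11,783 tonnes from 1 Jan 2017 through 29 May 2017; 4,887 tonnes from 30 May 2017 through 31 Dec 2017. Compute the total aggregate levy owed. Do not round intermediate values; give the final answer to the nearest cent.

£35,923.57

1 Jan – 29 May 2017: 11,783 tonnes at £2.24/tonne → £26,393.92
30 May – 31 Dec 2017: 4,887 tonnes at £1.95/tonne → £9,529.65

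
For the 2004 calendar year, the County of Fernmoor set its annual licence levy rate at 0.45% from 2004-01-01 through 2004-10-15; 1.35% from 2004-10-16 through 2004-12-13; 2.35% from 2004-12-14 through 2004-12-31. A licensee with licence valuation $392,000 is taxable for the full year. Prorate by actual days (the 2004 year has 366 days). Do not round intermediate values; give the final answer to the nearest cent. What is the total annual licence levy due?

$2,699.02

2004-01-01 to 2004-10-15: 289 days at 0.45% → $392,000 × 0.45% × 289/366 = $1,392.8852
2004-10-16 to 2004-12-13: 59 days at 1.35% → $392,000 × 1.35% × 59/366 = $853.0820
2004-12-14 to 2004-12-31: 18 days at 2.35% → $392,000 × 2.35% × 18/366 = $453.0492
Total = $2,699.0164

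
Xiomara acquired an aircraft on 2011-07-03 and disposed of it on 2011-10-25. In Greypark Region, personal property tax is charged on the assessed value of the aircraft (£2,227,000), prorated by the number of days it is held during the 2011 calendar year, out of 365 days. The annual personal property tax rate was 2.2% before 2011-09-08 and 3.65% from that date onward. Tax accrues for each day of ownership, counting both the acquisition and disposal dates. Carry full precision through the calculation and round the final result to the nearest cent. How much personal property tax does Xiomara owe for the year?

£19,683.02

2011-07-03 to 2011-09-07: 67 days at 2.2% → £2,227,000 × 2.2% × 67/365 = £8,993.4192
2011-09-08 to 2011-10-25: 48 days at 3.65% → £2,227,000 × 3.65% × 48/365 = £10,689.6000
Total = £19,683.0192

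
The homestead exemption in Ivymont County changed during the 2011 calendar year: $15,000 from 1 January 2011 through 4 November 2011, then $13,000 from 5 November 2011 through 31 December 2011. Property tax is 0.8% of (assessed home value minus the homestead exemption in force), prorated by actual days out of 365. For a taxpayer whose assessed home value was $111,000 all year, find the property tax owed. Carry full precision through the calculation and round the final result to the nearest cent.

1 January – 4 November 2011: 308 days, exemption $15,000 → ($111,000 − $15,000) × 0.8% × 308/365 = $648.0658
5 November – 31 December 2011: 57 days, exemption $13,000 → ($111,000 − $13,000) × 0.8% × 57/365 = $122.4329
Total = $770.4986

$770.50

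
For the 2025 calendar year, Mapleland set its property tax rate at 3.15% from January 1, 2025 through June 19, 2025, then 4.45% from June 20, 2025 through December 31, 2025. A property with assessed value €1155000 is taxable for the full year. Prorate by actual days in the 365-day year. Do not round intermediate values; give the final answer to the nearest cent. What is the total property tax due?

January 1 – June 19, 2025: 170 days at 3.15% → €1155000 × 3.15% × 170/365 = €16945.2740
June 20 – December 31, 2025: 195 days at 4.45% → €1155000 × 4.45% × 195/365 = €27458.9384
Total = €44404.2123

€44404.21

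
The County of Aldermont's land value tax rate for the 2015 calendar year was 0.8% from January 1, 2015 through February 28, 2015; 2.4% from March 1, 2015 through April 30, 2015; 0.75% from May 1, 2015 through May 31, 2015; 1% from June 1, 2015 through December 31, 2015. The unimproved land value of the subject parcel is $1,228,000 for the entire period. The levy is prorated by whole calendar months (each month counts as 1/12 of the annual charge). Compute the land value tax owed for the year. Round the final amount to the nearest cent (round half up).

January 1 – February 28, 2015: 2 months at 0.8% → $1,228,000 × 0.8% × 2/12 = $1,637.3333
March 1 – April 30, 2015: 2 months at 2.4% → $1,228,000 × 2.4% × 2/12 = $4,912.0000
May 1 – May 31, 2015: 1 month at 0.75% → $1,228,000 × 0.75% × 1/12 = $767.5000
June 1 – December 31, 2015: 7 months at 1% → $1,228,000 × 1% × 7/12 = $7,163.3333
Total = $14,480.1667

$14,480.17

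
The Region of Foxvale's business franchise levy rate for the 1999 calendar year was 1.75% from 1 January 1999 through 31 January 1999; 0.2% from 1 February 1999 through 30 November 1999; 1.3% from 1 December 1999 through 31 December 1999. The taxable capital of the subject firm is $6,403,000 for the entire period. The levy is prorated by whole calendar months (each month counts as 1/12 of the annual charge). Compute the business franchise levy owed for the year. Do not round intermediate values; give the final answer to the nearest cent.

1 January – 31 January 1999: 1 month at 1.75% → $6,403,000 × 1.75% × 1/12 = $9,337.7083
1 February – 30 November 1999: 10 months at 0.2% → $6,403,000 × 0.2% × 10/12 = $10,671.6667
1 December – 31 December 1999: 1 month at 1.3% → $6,403,000 × 1.3% × 1/12 = $6,936.5833
Total = $26,945.9583

$26,945.96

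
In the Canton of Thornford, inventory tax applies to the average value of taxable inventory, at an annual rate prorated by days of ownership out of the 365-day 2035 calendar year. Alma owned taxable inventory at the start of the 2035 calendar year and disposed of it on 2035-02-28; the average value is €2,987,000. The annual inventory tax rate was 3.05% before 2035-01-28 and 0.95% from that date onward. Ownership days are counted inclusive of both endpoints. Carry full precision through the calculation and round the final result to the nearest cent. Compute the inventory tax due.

€9,226.97

2035-01-01 to 2035-01-27: 27 days at 3.05% → €2,987,000 × 3.05% × 27/365 = €6,739.1630
2035-01-28 to 2035-02-28: 32 days at 0.95% → €2,987,000 × 0.95% × 32/365 = €2,487.8027
Total = €9,226.9658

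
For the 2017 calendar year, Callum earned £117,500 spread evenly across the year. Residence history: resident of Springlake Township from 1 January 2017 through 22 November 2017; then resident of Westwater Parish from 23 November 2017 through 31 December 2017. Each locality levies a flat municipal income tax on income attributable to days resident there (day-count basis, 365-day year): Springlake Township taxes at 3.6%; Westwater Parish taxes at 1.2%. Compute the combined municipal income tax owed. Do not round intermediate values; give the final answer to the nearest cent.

£3,928.68

Springlake Township, 1 January – 22 November 2017: 326 days → £117,500 × 3.6% × 326/365 = £3,778.0274
Westwater Parish, 23 November – 31 December 2017: 39 days → £117,500 × 1.2% × 39/365 = £150.6575
Total = £3,928.6849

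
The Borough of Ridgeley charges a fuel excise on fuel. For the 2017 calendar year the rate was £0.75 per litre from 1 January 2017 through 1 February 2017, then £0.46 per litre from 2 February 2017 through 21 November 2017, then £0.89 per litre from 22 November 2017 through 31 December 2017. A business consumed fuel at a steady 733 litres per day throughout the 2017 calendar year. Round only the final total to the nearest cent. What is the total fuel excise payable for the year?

1 January – 1 February 2017: 32 days × 733 litres/day = 23,456 litres at £0.75/litre → £17,592.00
2 February – 21 November 2017: 293 days × 733 litres/day = 214,769 litres at £0.46/litre → £98,793.74
22 November – 31 December 2017: 40 days × 733 litres/day = 29,320 litres at £0.89/litre → £26,094.80

£142,480.54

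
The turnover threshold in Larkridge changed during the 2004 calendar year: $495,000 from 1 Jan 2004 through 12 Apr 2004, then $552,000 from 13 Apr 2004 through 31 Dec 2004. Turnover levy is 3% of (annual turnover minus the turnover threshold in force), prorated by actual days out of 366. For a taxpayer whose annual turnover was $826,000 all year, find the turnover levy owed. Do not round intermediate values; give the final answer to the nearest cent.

$8,701.23

1 Jan – 12 Apr 2004: 103 days, exemption $495,000 → ($826,000 − $495,000) × 3% × 103/366 = $2,794.5082
13 Apr – 31 Dec 2004: 263 days, exemption $552,000 → ($826,000 − $552,000) × 3% × 263/366 = $5,906.7213
Total = $8,701.2295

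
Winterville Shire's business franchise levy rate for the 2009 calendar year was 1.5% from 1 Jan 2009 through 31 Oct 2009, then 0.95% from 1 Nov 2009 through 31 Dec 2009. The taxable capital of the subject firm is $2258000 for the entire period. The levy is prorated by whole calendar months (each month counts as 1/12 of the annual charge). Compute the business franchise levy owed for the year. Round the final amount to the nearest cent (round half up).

$31800.17

1 Jan – 31 Oct 2009: 10 months at 1.5% → $2258000 × 1.5% × 10/12 = $28225.0000
1 Nov – 31 Dec 2009: 2 months at 0.95% → $2258000 × 0.95% × 2/12 = $3575.1667
Total = $31800.1667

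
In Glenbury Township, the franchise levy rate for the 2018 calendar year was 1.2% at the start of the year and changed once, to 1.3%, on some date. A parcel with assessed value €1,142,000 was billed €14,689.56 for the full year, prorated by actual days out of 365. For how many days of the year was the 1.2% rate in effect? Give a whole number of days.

50 days

Let d = days at the first rate; then 365 − d days at the second rate.
€1,142,000 × [1.2%·d + 1.3%·(365−d)] / 365 = €14,689.56
Solving gives d = 50, so the new rate took effect on 20 February 2018.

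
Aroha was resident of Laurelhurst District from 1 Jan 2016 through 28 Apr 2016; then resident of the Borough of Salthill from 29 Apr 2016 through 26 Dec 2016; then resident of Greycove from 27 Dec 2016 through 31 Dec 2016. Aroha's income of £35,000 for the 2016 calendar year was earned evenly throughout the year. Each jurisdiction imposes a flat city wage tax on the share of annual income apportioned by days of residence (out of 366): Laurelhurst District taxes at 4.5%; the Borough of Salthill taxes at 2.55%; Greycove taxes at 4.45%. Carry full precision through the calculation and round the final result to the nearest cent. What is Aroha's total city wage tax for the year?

Laurelhurst District, 1 Jan – 28 Apr 2016: 119 days → £35,000 × 4.5% × 119/366 = £512.0902
The Borough of Salthill, 29 Apr – 26 Dec 2016: 242 days → £35,000 × 2.55% × 242/366 = £590.1230
Greycove, 27 Dec – 31 Dec 2016: 5 days → £35,000 × 4.45% × 5/366 = £21.2773
Total = £1,123.4904

£1,123.49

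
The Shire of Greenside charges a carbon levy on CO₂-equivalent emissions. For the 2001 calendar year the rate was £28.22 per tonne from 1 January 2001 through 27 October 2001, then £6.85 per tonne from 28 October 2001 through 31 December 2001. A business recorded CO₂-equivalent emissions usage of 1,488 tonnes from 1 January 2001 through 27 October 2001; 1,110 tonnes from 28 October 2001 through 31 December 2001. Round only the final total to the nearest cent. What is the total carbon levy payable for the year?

£49,594.86

1 January – 27 October 2001: 1,488 tonnes at £28.22/tonne → £41,991.36
28 October – 31 December 2001: 1,110 tonnes at £6.85/tonne → £7,603.50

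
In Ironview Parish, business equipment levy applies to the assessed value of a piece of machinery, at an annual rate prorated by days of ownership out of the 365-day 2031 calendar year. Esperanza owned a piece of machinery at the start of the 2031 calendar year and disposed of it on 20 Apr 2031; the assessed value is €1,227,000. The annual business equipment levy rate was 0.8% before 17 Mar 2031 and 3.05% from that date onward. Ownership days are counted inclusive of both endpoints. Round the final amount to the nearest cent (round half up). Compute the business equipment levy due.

1 Jan – 16 Mar 2031: 75 days at 0.8% → €1,227,000 × 0.8% × 75/365 = €2,016.9863
17 Mar – 20 Apr 2031: 35 days at 3.05% → €1,227,000 × 3.05% × 35/365 = €3,588.5548
Total = €5,605.5411

€5,605.54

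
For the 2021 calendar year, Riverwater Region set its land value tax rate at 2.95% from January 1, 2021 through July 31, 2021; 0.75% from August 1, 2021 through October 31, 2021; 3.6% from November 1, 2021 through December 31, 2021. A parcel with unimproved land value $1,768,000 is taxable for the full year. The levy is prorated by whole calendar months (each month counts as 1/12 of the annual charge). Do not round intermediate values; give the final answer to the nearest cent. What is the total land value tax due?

January 1 – July 31, 2021: 7 months at 2.95% → $1,768,000 × 2.95% × 7/12 = $30,424.3333
August 1 – October 31, 2021: 3 months at 0.75% → $1,768,000 × 0.75% × 3/12 = $3,315.0000
November 1 – December 31, 2021: 2 months at 3.6% → $1,768,000 × 3.6% × 2/12 = $10,608.0000
Total = $44,347.3333

$44,347.33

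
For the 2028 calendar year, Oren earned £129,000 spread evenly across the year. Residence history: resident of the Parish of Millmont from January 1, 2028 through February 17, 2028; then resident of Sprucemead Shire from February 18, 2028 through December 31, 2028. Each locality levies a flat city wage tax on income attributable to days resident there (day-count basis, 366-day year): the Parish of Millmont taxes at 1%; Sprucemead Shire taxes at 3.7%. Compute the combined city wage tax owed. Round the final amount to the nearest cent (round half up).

£4,316.21

The Parish of Millmont, January 1 – February 17, 2028: 48 days → £129,000 × 1% × 48/366 = £169.1803
Sprucemead Shire, February 18 – December 31, 2028: 318 days → £129,000 × 3.7% × 318/366 = £4,147.0328
Total = £4,316.2131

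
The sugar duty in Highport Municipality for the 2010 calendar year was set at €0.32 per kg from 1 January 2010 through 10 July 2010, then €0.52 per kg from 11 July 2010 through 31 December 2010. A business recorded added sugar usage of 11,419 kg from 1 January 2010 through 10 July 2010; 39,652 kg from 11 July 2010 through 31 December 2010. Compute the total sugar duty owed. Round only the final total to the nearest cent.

1 January – 10 July 2010: 11,419 kg at €0.32/kg → €3,654.08
11 July – 31 December 2010: 39,652 kg at €0.52/kg → €20,619.04

€24,273.12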